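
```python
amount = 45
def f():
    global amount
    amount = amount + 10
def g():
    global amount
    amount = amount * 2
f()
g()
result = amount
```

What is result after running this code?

Step 1: amount = 45.
Step 2: f() adds 10: amount = 45 + 10 = 55.
Step 3: g() doubles: amount = 55 * 2 = 110.
Step 4: result = 110

The answer is 110.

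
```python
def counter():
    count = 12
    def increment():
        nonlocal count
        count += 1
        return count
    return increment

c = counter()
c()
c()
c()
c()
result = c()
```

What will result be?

Step 1: counter() creates closure with count = 12.
Step 2: Each c() call increments count via nonlocal. After 5 calls: 12 + 5 = 17.
Step 3: result = 17

The answer is 17.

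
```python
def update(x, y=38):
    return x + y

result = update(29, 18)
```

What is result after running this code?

Step 1: update(29, 18) overrides default y with 18.
Step 2: Returns 29 + 18 = 47.
Step 3: result = 47

The answer is 47.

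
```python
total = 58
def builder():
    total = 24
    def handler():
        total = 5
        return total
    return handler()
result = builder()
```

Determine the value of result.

Step 1: Three scopes define total: global (58), builder (24), handler (5).
Step 2: handler() has its own local total = 5, which shadows both enclosing and global.
Step 3: result = 5 (local wins in LEGB)

The answer is 5.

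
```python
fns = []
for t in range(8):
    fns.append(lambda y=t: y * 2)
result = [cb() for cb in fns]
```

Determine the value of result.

Step 1: Default arg y=t captures t at each iteration.
Step 2: fns[k] has y defaulting to k, returns k * 2.
Step 3: result = [0, 2, 4, 6, 8, 10, 12, 14]

The answer is [0, 2, 4, 6, 8, 10, 12, 14].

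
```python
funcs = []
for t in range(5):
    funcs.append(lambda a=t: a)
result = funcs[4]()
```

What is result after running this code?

Step 1: Default argument a=t captures t's value at each iteration.
Step 2: funcs[4] captured a = 4 when t was 4.
Step 3: result = 4

The answer is 4.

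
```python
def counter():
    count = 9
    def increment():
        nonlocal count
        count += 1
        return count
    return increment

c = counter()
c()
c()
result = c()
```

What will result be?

Step 1: counter() creates closure with count = 9.
Step 2: Each c() call increments count via nonlocal. After 3 calls: 9 + 3 = 12.
Step 3: result = 12

The answer is 12.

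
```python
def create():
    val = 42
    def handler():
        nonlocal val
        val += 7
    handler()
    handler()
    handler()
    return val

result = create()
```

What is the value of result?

Step 1: val starts at 42.
Step 2: handler() is called 3 times, each adding 7.
Step 3: val = 42 + 7 * 3 = 63

The answer is 63.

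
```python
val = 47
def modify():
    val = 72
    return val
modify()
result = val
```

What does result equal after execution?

Step 1: Global val = 47.
Step 2: modify() creates local val = 72 (shadow, not modification).
Step 3: After modify() returns, global val is unchanged. result = 47

The answer is 47.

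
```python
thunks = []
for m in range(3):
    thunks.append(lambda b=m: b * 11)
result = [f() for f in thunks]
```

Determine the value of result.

Step 1: Default arg b=m captures m at each iteration.
Step 2: thunks[k] has b defaulting to k, returns k * 11.
Step 3: result = [0, 11, 22]

The answer is [0, 11, 22].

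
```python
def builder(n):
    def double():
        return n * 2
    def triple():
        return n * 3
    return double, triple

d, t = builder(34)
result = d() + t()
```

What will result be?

Step 1: Both closures capture the same n = 34.
Step 2: d() = 34 * 2 = 68, t() = 34 * 3 = 102.
Step 3: result = 68 + 102 = 170

The answer is 170.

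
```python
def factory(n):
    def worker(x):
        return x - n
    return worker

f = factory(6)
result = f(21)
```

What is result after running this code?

Step 1: factory(6) creates a closure capturing n = 6.
Step 2: f(21) computes 21 - 6 = 15.
Step 3: result = 15

The answer is 15.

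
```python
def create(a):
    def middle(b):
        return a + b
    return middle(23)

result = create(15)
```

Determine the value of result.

Step 1: create(15) passes a = 15.
Step 2: middle(23) has b = 23, reads a = 15 from enclosing.
Step 3: result = 15 + 23 = 38

The answer is 38.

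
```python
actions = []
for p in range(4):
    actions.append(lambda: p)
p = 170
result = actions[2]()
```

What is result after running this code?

Step 1: Lambdas capture the variable p by reference, not by value.
Step 2: After the loop, p is reassigned to 170.
Step 3: actions[2]() looks up the current p = 170. result = 170

The answer is 170.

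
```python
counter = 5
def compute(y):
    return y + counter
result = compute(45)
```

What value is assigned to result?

Step 1: counter = 5 is defined globally.
Step 2: compute(45) uses parameter y = 45 and looks up counter from global scope = 5.
Step 3: result = 45 + 5 = 50

The answer is 50.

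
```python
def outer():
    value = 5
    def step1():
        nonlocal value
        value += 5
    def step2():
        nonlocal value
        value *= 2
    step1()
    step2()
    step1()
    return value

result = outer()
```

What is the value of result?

Step 1: value = 5.
Step 2: step1(): value = 5 + 5 = 10.
Step 3: step2(): value = 10 * 2 = 20.
Step 4: step1(): value = 20 + 5 = 25. result = 25

The answer is 25.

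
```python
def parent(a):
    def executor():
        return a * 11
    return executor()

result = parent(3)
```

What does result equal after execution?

Step 1: parent(3) binds parameter a = 3.
Step 2: executor() accesses a = 3 from enclosing scope.
Step 3: result = 3 * 11 = 33

The answer is 33.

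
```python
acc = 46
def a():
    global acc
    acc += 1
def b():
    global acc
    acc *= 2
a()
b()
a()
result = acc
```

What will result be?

Step 1: acc = 46.
Step 2: a(): acc = 46 + 1 = 47.
Step 3: b(): acc = 47 * 2 = 94.
Step 4: a(): acc = 94 + 1 = 95

The answer is 95.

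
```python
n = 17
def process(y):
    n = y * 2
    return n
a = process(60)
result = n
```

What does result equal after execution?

Step 1: Global n = 17.
Step 2: process(60) creates local n = 60 * 2 = 120.
Step 3: Global n unchanged because no global keyword. result = 17

The answer is 17.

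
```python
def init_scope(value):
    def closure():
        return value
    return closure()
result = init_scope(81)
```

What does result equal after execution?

Step 1: init_scope(81) binds parameter value = 81.
Step 2: closure() looks up value in enclosing scope and finds the parameter value = 81.
Step 3: result = 81

The answer is 81.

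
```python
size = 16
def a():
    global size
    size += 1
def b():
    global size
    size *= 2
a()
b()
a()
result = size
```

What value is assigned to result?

Step 1: size = 16.
Step 2: a(): size = 16 + 1 = 17.
Step 3: b(): size = 17 * 2 = 34.
Step 4: a(): size = 34 + 1 = 35

The answer is 35.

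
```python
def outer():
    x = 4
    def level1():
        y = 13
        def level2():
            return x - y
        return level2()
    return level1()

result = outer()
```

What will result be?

Step 1: x = 4 in outer. y = 13 in level1.
Step 2: level2() reads x = 4 and y = 13 from enclosing scopes.
Step 3: result = 4 - 13 = -9

The answer is -9.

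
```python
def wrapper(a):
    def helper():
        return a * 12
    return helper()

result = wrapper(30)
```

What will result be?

Step 1: wrapper(30) binds parameter a = 30.
Step 2: helper() accesses a = 30 from enclosing scope.
Step 3: result = 30 * 12 = 360

The answer is 360.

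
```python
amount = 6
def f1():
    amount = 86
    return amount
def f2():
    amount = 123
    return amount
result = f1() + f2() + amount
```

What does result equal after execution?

Step 1: Each function shadows global amount with its own local.
Step 2: f1() returns 86, f2() returns 123.
Step 3: Global amount = 6 is unchanged. result = 86 + 123 + 6 = 215

The answer is 215.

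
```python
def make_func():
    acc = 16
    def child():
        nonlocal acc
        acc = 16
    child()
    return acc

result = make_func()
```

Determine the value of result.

Step 1: make_func() sets acc = 16.
Step 2: child() uses nonlocal to reassign acc = 16.
Step 3: result = 16

The answer is 16.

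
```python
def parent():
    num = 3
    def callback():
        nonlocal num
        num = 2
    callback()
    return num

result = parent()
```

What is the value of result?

Step 1: parent() sets num = 3.
Step 2: callback() uses nonlocal to reassign num = 2.
Step 3: result = 2

The answer is 2.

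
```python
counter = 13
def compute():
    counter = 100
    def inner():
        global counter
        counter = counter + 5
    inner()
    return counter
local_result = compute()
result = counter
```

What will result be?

Step 1: Global counter = 13. compute() creates local counter = 100.
Step 2: inner() declares global counter and adds 5: global counter = 13 + 5 = 18.
Step 3: compute() returns its local counter = 100 (unaffected by inner).
Step 4: result = global counter = 18

The answer is 18.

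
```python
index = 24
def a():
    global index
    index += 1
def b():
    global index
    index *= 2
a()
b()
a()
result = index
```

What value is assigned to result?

Step 1: index = 24.
Step 2: a(): index = 24 + 1 = 25.
Step 3: b(): index = 25 * 2 = 50.
Step 4: a(): index = 50 + 1 = 51

The answer is 51.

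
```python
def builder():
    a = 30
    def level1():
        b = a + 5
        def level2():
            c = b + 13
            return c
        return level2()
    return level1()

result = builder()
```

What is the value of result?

Step 1: a = 30. b = a + 5 = 35.
Step 2: c = b + 13 = 35 + 13 = 48.
Step 3: result = 48

The answer is 48.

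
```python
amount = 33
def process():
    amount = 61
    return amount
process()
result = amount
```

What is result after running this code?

Step 1: amount = 33 globally.
Step 2: process() creates a LOCAL amount = 61 (no global keyword!).
Step 3: The global amount is unchanged. result = 33

The answer is 33.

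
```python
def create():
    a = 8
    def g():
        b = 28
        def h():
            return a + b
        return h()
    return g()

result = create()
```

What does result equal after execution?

Step 1: create() defines a = 8. g() defines b = 28.
Step 2: h() accesses both from enclosing scopes: a = 8, b = 28.
Step 3: result = 8 + 28 = 36

The answer is 36.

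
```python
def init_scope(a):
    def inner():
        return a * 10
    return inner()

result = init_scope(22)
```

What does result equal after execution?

Step 1: init_scope(22) binds parameter a = 22.
Step 2: inner() accesses a = 22 from enclosing scope.
Step 3: result = 22 * 10 = 220

The answer is 220.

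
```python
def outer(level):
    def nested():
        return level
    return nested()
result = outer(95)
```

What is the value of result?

Step 1: outer(95) binds parameter level = 95.
Step 2: nested() looks up level in enclosing scope and finds the parameter level = 95.
Step 3: result = 95

The answer is 95.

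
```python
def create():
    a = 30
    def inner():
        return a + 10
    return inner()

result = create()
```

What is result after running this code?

Step 1: create() defines a = 30.
Step 2: inner() reads a = 30 from enclosing scope, returns 30 + 10 = 40.
Step 3: result = 40

The answer is 40.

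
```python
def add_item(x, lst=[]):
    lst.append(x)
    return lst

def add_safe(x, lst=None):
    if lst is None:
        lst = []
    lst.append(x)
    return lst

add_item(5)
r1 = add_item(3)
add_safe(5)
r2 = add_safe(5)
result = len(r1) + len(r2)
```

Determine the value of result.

Step 1: add_item shares mutable default: after 2 calls, lst = [5, 3], len = 2.
Step 2: add_safe creates fresh list each time: r2 = [5], len = 1.
Step 3: result = 2 + 1 = 3

The answer is 3.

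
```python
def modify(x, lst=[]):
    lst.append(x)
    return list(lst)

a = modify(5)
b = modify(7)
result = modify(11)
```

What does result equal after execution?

Step 1: Default list is shared. list() creates copies for return values.
Step 2: Internal list grows: [5] -> [5, 7] -> [5, 7, 11].
Step 3: result = [5, 7, 11]

The answer is [5, 7, 11].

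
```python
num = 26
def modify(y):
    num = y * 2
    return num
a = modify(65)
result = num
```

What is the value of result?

Step 1: Global num = 26.
Step 2: modify(65) creates local num = 65 * 2 = 130.
Step 3: Global num unchanged because no global keyword. result = 26

The answer is 26.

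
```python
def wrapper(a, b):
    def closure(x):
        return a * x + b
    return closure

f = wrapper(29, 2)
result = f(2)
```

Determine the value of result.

Step 1: wrapper(29, 2) captures a = 29, b = 2.
Step 2: f(2) computes 29 * 2 + 2 = 60.
Step 3: result = 60

The answer is 60.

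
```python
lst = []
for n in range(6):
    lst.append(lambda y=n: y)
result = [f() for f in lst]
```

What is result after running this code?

Step 1: Default arg y=n captures n at each iteration.
Step 2: Each lambda has its own default: 0, 1, ..., 5.
Step 3: result = [0, 1, 2, 3, 4, 5]

The answer is [0, 1, 2, 3, 4, 5].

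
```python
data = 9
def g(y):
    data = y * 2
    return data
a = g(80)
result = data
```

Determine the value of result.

Step 1: Global data = 9.
Step 2: g(80) creates local data = 80 * 2 = 160.
Step 3: Global data unchanged because no global keyword. result = 9

The answer is 9.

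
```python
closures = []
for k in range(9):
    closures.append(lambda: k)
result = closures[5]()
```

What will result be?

Step 1: The loop creates 9 lambdas, all referencing the same variable k.
Step 2: After the loop, k = 8 (final value).
Step 3: closures[5]() looks up k at call time and finds 8. This is the late binding gotcha. result = 8

The answer is 8.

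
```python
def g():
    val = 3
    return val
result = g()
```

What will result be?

Step 1: g() defines val = 3 in its local scope.
Step 2: return val finds the local variable val = 3.
Step 3: result = 3

The answer is 3.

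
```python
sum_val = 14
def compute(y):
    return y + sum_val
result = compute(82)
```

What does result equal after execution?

Step 1: sum_val = 14 is defined globally.
Step 2: compute(82) uses parameter y = 82 and looks up sum_val from global scope = 14.
Step 3: result = 82 + 14 = 96

The answer is 96.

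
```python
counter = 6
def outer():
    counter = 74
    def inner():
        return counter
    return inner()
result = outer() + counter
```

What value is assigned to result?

Step 1: Global counter = 6. outer() shadows with counter = 74.
Step 2: inner() returns enclosing counter = 74. outer() = 74.
Step 3: result = 74 + global counter (6) = 80

The answer is 80.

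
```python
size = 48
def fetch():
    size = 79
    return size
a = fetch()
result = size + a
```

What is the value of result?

Step 1: Global size = 48. fetch() returns local size = 79.
Step 2: a = 79. Global size still = 48.
Step 3: result = 48 + 79 = 127

The answer is 127.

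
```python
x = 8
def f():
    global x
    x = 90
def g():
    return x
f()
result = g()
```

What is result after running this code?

Step 1: x = 8.
Step 2: f() sets global x = 90.
Step 3: g() reads global x = 90. result = 90

The answer is 90.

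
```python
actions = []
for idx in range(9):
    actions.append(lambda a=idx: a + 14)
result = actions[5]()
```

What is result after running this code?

Step 1: Default argument a=idx captures idx's value at definition time.
Step 2: actions[5] was defined when idx = 5, so a defaults to 5.
Step 3: result = 5 + 14 = 19 (default arg fixes the late binding issue)

The answer is 19.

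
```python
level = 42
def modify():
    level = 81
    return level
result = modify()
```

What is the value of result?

Step 1: Global level = 42.
Step 2: modify() creates local level = 81, shadowing the global.
Step 3: Returns local level = 81. result = 81

The answer is 81.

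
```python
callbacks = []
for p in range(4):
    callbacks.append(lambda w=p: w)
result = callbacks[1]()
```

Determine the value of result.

Step 1: Default argument w=p captures p's value at each iteration.
Step 2: callbacks[1] captured w = 1 when p was 1.
Step 3: result = 1

The answer is 1.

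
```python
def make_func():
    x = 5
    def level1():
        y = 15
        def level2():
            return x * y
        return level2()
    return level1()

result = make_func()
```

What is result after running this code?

Step 1: x = 5 in make_func. y = 15 in level1.
Step 2: level2() reads x = 5 and y = 15 from enclosing scopes.
Step 3: result = 5 * 15 = 75

The answer is 75.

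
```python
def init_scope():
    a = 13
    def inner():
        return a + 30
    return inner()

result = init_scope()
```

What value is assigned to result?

Step 1: init_scope() defines a = 13.
Step 2: inner() reads a = 13 from enclosing scope, returns 13 + 30 = 43.
Step 3: result = 43

The answer is 43.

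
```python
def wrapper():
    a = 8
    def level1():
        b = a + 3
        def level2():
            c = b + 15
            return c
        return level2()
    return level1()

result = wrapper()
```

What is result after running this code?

Step 1: a = 8. b = a + 3 = 11.
Step 2: c = b + 15 = 11 + 15 = 26.
Step 3: result = 26

The answer is 26.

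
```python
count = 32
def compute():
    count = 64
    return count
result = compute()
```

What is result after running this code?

Step 1: Global count = 32.
Step 2: compute() creates local count = 64, shadowing the global.
Step 3: Returns local count = 64. result = 64

The answer is 64.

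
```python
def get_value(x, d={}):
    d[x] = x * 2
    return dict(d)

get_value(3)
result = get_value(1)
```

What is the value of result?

Step 1: Mutable default dict is shared across calls.
Step 2: First call adds 3: 6. Second call adds 1: 2.
Step 3: result = {3: 6, 1: 2}

The answer is {3: 6, 1: 2}.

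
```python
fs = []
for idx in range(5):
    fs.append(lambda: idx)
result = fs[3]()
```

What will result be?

Step 1: The loop creates 5 lambdas, all referencing the same variable idx.
Step 2: After the loop, idx = 4 (final value).
Step 3: fs[3]() looks up idx at call time and finds 4. This is the late binding gotcha. result = 4

The answer is 4.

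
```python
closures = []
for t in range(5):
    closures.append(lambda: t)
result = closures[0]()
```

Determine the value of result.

Step 1: The loop creates 5 lambdas, all referencing the same variable t.
Step 2: After the loop, t = 4 (final value).
Step 3: closures[0]() looks up t at call time and finds 4. This is the late binding gotcha. result = 4

The answer is 4.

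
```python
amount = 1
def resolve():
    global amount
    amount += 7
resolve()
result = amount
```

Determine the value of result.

Step 1: amount = 1 globally.
Step 2: resolve() modifies global amount: amount += 7 = 8.
Step 3: result = 8

The answer is 8.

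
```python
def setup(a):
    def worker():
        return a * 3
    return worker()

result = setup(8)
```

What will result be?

Step 1: setup(8) binds parameter a = 8.
Step 2: worker() accesses a = 8 from enclosing scope.
Step 3: result = 8 * 3 = 24

The answer is 24.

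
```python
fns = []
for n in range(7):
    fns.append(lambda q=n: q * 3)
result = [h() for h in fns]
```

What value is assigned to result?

Step 1: Default arg q=n captures n at each iteration.
Step 2: fns[k] has q defaulting to k, returns k * 3.
Step 3: result = [0, 3, 6, 9, 12, 15, 18]

The answer is [0, 3, 6, 9, 12, 15, 18].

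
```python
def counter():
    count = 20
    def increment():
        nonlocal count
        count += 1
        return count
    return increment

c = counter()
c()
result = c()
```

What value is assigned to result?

Step 1: counter() creates closure with count = 20.
Step 2: Each c() call increments count via nonlocal. After 2 calls: 20 + 2 = 22.
Step 3: result = 22

The answer is 22.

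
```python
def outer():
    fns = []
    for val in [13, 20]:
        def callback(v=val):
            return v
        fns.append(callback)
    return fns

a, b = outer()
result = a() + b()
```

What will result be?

Step 1: Default argument v=val captures val at each iteration.
Step 2: a() returns 13 (captured at first iteration), b() returns 20 (captured at second).
Step 3: result = 13 + 20 = 33

The answer is 33.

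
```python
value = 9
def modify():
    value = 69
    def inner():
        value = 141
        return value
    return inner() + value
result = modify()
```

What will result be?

Step 1: modify() has local value = 69. inner() has local value = 141.
Step 2: inner() returns its local value = 141.
Step 3: modify() returns 141 + its own value (69) = 210

The answer is 210.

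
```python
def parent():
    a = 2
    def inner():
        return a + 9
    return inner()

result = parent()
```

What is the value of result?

Step 1: parent() defines a = 2.
Step 2: inner() reads a = 2 from enclosing scope, returns 2 + 9 = 11.
Step 3: result = 11

The answer is 11.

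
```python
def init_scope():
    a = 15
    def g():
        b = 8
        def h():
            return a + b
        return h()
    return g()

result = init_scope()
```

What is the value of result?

Step 1: init_scope() defines a = 15. g() defines b = 8.
Step 2: h() accesses both from enclosing scopes: a = 15, b = 8.
Step 3: result = 15 + 8 = 23

The answer is 23.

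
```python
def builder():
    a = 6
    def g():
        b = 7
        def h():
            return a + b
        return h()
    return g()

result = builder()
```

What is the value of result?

Step 1: builder() defines a = 6. g() defines b = 7.
Step 2: h() accesses both from enclosing scopes: a = 6, b = 7.
Step 3: result = 6 + 7 = 13

The answer is 13.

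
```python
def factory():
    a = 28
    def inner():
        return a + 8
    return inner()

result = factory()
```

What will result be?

Step 1: factory() defines a = 28.
Step 2: inner() reads a = 28 from enclosing scope, returns 28 + 8 = 36.
Step 3: result = 36

The answer is 36.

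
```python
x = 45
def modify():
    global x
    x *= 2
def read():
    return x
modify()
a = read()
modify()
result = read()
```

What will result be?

Step 1: x = 45.
Step 2: First modify(): x = 45 * 2 = 90.
Step 3: Second modify(): x = 90 * 2 = 180.
Step 4: read() returns 180

The answer is 180.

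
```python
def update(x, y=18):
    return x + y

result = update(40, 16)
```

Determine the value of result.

Step 1: update(40, 16) overrides default y with 16.
Step 2: Returns 40 + 16 = 56.
Step 3: result = 56

The answer is 56.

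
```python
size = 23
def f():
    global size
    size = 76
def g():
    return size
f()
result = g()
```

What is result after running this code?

Step 1: size = 23.
Step 2: f() sets global size = 76.
Step 3: g() reads global size = 76. result = 76

The answer is 76.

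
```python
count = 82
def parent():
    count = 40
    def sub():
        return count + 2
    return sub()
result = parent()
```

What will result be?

Step 1: parent() shadows global count with count = 40.
Step 2: sub() finds count = 40 in enclosing scope, computes 40 + 2 = 42.
Step 3: result = 42

The answer is 42.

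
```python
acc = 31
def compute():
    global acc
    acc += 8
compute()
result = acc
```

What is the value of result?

Step 1: acc = 31 globally.
Step 2: compute() modifies global acc: acc += 8 = 39.
Step 3: result = 39

The answer is 39.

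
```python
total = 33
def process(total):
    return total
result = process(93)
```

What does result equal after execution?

Step 1: Global total = 33.
Step 2: process(93) takes parameter total = 93, which shadows the global.
Step 3: result = 93

The answer is 93.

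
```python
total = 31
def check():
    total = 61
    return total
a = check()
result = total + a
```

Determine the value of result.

Step 1: Global total = 31. check() returns local total = 61.
Step 2: a = 61. Global total still = 31.
Step 3: result = 31 + 61 = 92

The answer is 92.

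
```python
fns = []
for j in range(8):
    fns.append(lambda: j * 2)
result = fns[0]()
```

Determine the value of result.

Step 1: All lambdas reference the same variable j (late binding).
Step 2: After the loop, j = 7. Every lambda returns j * 2.
Step 3: fns[0]() = 7 * 2 = 14

The answer is 14.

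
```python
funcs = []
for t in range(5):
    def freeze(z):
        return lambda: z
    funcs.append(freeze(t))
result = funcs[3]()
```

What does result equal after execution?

Step 1: freeze(t) creates a new scope capturing z = t at call time.
Step 2: funcs[3] = freeze(3), so its lambda captures z = 3.
Step 3: result = 3 (closure factory fixes late binding)

The answer is 3.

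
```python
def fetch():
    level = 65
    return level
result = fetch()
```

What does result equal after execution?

Step 1: fetch() defines level = 65 in its local scope.
Step 2: return level finds the local variable level = 65.
Step 3: result = 65

The answer is 65.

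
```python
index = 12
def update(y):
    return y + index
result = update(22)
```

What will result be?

Step 1: index = 12 is defined globally.
Step 2: update(22) uses parameter y = 22 and looks up index from global scope = 12.
Step 3: result = 22 + 12 = 34

The answer is 34.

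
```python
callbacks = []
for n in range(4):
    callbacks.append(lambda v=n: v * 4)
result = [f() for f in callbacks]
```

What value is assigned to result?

Step 1: Default arg v=n captures n at each iteration.
Step 2: callbacks[k] has v defaulting to k, returns k * 4.
Step 3: result = [0, 4, 8, 12]

The answer is [0, 4, 8, 12].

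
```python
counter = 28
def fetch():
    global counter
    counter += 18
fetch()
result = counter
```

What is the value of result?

Step 1: counter = 28 globally.
Step 2: fetch() modifies global counter: counter += 18 = 46.
Step 3: result = 46

The answer is 46.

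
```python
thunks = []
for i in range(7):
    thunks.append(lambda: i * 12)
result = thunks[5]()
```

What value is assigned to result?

Step 1: All lambdas reference the same variable i (late binding).
Step 2: After the loop, i = 6. Every lambda returns i * 12.
Step 3: thunks[5]() = 6 * 12 = 72

The answer is 72.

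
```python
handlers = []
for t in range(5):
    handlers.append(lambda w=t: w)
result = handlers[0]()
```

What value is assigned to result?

Step 1: Default argument w=t captures t's value at each iteration.
Step 2: handlers[0] captured w = 0 when t was 0.
Step 3: result = 0

The answer is 0.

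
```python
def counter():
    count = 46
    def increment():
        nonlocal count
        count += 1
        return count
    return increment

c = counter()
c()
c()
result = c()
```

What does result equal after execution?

Step 1: counter() creates closure with count = 46.
Step 2: Each c() call increments count via nonlocal. After 3 calls: 46 + 3 = 49.
Step 3: result = 49

The answer is 49.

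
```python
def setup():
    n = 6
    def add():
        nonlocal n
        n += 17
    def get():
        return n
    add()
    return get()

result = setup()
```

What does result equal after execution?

Step 1: n = 6. add() modifies it via nonlocal, get() reads it.
Step 2: add() makes n = 6 + 17 = 23.
Step 3: get() returns 23. result = 23

The answer is 23.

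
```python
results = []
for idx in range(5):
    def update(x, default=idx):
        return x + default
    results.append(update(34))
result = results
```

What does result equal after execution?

Step 1: Default argument default=idx is evaluated at function definition time.
Step 2: Each iteration creates update with default = current idx value.
Step 3: update(34) returns 34 + default. results = [34, 35, 36, 37, 38]

The answer is [34, 35, 36, 37, 38].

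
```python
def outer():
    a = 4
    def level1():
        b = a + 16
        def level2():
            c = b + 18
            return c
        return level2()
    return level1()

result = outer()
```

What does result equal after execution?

Step 1: a = 4. b = a + 16 = 20.
Step 2: c = b + 18 = 20 + 18 = 38.
Step 3: result = 38

The answer is 38.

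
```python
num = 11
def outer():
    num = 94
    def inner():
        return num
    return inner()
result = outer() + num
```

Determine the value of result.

Step 1: Global num = 11. outer() shadows with num = 94.
Step 2: inner() returns enclosing num = 94. outer() = 94.
Step 3: result = 94 + global num (11) = 105

The answer is 105.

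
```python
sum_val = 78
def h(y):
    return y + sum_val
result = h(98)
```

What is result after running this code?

Step 1: sum_val = 78 is defined globally.
Step 2: h(98) uses parameter y = 98 and looks up sum_val from global scope = 78.
Step 3: result = 98 + 78 = 176

The answer is 176.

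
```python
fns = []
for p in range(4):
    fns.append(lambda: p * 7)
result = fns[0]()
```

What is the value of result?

Step 1: All lambdas reference the same variable p (late binding).
Step 2: After the loop, p = 3. Every lambda returns p * 7.
Step 3: fns[0]() = 3 * 7 = 21

The answer is 21.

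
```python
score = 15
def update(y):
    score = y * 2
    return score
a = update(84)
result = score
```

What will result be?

Step 1: Global score = 15.
Step 2: update(84) creates local score = 84 * 2 = 168.
Step 3: Global score unchanged because no global keyword. result = 15

The answer is 15.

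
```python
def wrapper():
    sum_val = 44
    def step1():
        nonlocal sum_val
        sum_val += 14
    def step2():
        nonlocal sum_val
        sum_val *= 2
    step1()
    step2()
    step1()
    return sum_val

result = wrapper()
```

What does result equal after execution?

Step 1: sum_val = 44.
Step 2: step1(): sum_val = 44 + 14 = 58.
Step 3: step2(): sum_val = 58 * 2 = 116.
Step 4: step1(): sum_val = 116 + 14 = 130. result = 130

The answer is 130.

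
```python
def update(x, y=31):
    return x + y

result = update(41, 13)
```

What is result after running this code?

Step 1: update(41, 13) overrides default y with 13.
Step 2: Returns 41 + 13 = 54.
Step 3: result = 54

The answer is 54.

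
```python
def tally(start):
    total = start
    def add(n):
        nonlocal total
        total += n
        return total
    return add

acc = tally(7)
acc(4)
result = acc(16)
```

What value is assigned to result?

Step 1: tally(7) creates closure with total = 7.
Step 2: First acc(4): total = 7 + 4 = 11.
Step 3: Second acc(16): total = 11 + 16 = 27. result = 27

The answer is 27.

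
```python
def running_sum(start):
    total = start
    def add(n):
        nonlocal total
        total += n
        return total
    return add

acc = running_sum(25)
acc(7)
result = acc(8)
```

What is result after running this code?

Step 1: running_sum(25) creates closure with total = 25.
Step 2: First acc(7): total = 25 + 7 = 32.
Step 3: Second acc(8): total = 32 + 8 = 40. result = 40

The answer is 40.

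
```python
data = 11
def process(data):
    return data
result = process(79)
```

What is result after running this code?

Step 1: Global data = 11.
Step 2: process(79) takes parameter data = 79, which shadows the global.
Step 3: result = 79

The answer is 79.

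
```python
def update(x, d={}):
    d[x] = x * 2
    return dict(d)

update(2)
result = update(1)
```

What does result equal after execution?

Step 1: Mutable default dict is shared across calls.
Step 2: First call adds 2: 4. Second call adds 1: 2.
Step 3: result = {2: 4, 1: 2}

The answer is {2: 4, 1: 2}.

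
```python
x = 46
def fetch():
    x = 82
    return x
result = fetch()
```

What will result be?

Step 1: Global x = 46.
Step 2: fetch() creates local x = 82, shadowing the global.
Step 3: Returns local x = 82. result = 82

The answer is 82.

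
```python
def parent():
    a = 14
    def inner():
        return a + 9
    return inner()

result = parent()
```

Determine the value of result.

Step 1: parent() defines a = 14.
Step 2: inner() reads a = 14 from enclosing scope, returns 14 + 9 = 23.
Step 3: result = 23

The answer is 23.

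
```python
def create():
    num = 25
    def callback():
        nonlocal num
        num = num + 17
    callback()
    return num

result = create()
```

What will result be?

Step 1: create() sets num = 25.
Step 2: callback() uses nonlocal to modify num in create's scope: num = 25 + 17 = 42.
Step 3: create() returns the modified num = 42

The answer is 42.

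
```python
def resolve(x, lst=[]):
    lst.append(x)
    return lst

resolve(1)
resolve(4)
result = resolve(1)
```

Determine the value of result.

Step 1: Mutable default argument gotcha! The list [] is created once.
Step 2: Each call appends to the SAME list: [1], [1, 4], [1, 4, 1].
Step 3: result = [1, 4, 1]

The answer is [1, 4, 1].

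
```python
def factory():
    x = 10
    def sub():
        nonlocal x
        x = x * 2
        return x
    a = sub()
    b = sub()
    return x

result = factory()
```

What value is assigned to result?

Step 1: x starts at 10.
Step 2: First sub(): x = 10 * 2 = 20.
Step 3: Second sub(): x = 20 * 2 = 40.
Step 4: result = 40

The answer is 40.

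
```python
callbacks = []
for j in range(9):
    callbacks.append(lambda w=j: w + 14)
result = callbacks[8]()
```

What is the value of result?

Step 1: Default argument w=j captures j's value at definition time.
Step 2: callbacks[8] was defined when j = 8, so w defaults to 8.
Step 3: result = 8 + 14 = 22 (default arg fixes the late binding issue)

The answer is 22.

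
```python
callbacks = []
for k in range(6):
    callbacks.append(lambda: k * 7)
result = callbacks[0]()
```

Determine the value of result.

Step 1: All lambdas reference the same variable k (late binding).
Step 2: After the loop, k = 5. Every lambda returns k * 7.
Step 3: callbacks[0]() = 5 * 7 = 35

The answer is 35.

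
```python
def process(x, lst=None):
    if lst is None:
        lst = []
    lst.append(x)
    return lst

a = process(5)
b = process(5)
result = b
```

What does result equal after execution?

Step 1: None default with guard creates a NEW list each call.
Step 2: a = [5] (fresh list). b = [5] (another fresh list).
Step 3: result = [5] (this is the fix for mutable default)

The answer is [5].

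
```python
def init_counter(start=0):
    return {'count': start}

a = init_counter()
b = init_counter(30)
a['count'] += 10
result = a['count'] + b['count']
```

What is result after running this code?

Step 1: init_counter() returns a new dict each call (immutable default 0).
Step 2: a = {'count': 0}, b = {'count': 30}.
Step 3: a['count'] += 10 = 10. result = 10 + 30 = 40

The answer is 40.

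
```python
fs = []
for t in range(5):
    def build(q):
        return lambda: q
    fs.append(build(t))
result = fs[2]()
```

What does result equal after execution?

Step 1: build(t) creates a new scope capturing q = t at call time.
Step 2: fs[2] = build(2), so its lambda captures q = 2.
Step 3: result = 2 (closure factory fixes late binding)

The answer is 2.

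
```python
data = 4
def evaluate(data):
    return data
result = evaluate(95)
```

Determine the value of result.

Step 1: Global data = 4.
Step 2: evaluate(95) takes parameter data = 95, which shadows the global.
Step 3: result = 95

The answer is 95.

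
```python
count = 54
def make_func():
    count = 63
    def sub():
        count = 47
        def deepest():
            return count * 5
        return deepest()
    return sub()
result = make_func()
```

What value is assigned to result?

Step 1: deepest() looks up count through LEGB: not local, finds count = 47 in enclosing sub().
Step 2: Returns 47 * 5 = 235.
Step 3: result = 235

The answer is 235.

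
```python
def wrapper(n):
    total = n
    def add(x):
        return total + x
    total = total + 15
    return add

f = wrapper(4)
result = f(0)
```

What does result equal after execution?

Step 1: wrapper(4) sets total = 4, then total = 4 + 15 = 19.
Step 2: Closures capture by reference, so add sees total = 19.
Step 3: f(0) returns 19 + 0 = 19

The answer is 19.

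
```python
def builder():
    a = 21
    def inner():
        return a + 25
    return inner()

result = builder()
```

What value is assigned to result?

Step 1: builder() defines a = 21.
Step 2: inner() reads a = 21 from enclosing scope, returns 21 + 25 = 46.
Step 3: result = 46

The answer is 46.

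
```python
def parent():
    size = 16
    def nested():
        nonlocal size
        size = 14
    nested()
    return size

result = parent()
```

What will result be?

Step 1: parent() sets size = 16.
Step 2: nested() uses nonlocal to reassign size = 14.
Step 3: result = 14

The answer is 14.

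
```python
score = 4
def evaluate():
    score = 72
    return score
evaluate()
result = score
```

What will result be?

Step 1: score = 4 globally.
Step 2: evaluate() creates a LOCAL score = 72 (no global keyword!).
Step 3: The global score is unchanged. result = 4

The answer is 4.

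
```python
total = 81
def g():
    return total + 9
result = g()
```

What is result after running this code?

Step 1: total = 81 is defined globally.
Step 2: g() looks up total from global scope = 81, then computes 81 + 9 = 90.
Step 3: result = 90

The answer is 90.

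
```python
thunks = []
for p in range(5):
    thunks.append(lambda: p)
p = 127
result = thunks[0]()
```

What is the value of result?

Step 1: Lambdas capture the variable p by reference, not by value.
Step 2: After the loop, p is reassigned to 127.
Step 3: thunks[0]() looks up the current p = 127. result = 127

The answer is 127.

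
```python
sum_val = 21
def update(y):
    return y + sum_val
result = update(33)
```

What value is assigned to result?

Step 1: sum_val = 21 is defined globally.
Step 2: update(33) uses parameter y = 33 and looks up sum_val from global scope = 21.
Step 3: result = 33 + 21 = 54

The answer is 54.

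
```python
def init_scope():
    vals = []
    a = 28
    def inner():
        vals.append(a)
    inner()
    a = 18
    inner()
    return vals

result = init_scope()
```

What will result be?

Step 1: a = 28. inner() appends current a to vals.
Step 2: First inner(): appends 28. Then a = 18.
Step 3: Second inner(): appends 18 (closure sees updated a). result = [28, 18]

The answer is [28, 18].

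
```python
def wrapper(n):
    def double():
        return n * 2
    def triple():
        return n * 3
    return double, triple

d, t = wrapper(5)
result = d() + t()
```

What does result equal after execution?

Step 1: Both closures capture the same n = 5.
Step 2: d() = 5 * 2 = 10, t() = 5 * 3 = 15.
Step 3: result = 10 + 15 = 25

The answer is 25.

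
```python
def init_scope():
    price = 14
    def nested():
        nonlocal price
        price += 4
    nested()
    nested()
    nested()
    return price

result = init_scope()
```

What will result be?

Step 1: price starts at 14.
Step 2: nested() is called 3 times, each adding 4.
Step 3: price = 14 + 4 * 3 = 26

The answer is 26.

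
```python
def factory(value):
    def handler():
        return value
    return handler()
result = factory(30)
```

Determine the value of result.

Step 1: factory(30) binds parameter value = 30.
Step 2: handler() looks up value in enclosing scope and finds the parameter value = 30.
Step 3: result = 30

The answer is 30.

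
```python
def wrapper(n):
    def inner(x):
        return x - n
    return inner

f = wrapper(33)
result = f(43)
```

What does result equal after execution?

Step 1: wrapper(33) creates a closure capturing n = 33.
Step 2: f(43) computes 43 - 33 = 10.
Step 3: result = 10

The answer is 10.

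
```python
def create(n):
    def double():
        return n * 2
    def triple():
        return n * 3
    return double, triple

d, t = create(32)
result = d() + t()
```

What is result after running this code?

Step 1: Both closures capture the same n = 32.
Step 2: d() = 32 * 2 = 64, t() = 32 * 3 = 96.
Step 3: result = 64 + 96 = 160

The answer is 160.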